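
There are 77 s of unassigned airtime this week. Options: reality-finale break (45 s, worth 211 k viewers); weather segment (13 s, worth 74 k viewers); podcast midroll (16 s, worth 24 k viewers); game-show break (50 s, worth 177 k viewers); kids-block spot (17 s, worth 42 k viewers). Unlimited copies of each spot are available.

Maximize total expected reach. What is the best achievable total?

370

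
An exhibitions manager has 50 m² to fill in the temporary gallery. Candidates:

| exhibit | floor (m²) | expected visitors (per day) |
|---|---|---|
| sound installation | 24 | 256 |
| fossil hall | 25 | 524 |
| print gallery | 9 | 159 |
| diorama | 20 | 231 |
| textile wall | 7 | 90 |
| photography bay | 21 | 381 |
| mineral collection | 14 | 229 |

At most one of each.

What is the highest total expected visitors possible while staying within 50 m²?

Density check — fossil hall 20.96, photography bay 18.14, print gallery 17.67, mineral collection 16.36 are the best per m².
Filling by ratio: fossil hall + photography bay for 905, with 4 m² left unused.
The 21 m² tied up in photography bay is better spent on print gallery + mineral collection — total rises to 912 (48 m²).

912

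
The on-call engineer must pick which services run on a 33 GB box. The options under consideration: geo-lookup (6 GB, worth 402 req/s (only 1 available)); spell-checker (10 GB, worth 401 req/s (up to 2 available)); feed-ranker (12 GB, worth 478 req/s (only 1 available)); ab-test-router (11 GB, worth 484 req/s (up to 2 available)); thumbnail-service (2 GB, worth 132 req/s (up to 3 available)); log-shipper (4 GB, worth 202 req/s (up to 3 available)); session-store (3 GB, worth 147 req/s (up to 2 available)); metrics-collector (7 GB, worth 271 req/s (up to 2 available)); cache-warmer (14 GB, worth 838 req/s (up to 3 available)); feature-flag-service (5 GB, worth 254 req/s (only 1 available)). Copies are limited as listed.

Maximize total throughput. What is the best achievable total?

By throughput per GB: geo-lookup 67.00, thumbnail-service 66.00, cache-warmer 59.86 lead.
The ratio heuristic lands on geo-lookup + 3×thumbnail-service + cache-warmer + feature-flag-service (1890) but leaves 2 GB idle.
The 5 GB tied up in feature-flag-service is better spent on log-shipper + session-store — total rises to 1985 (33 GB).
No other feasible combination exceeds 1985.

1985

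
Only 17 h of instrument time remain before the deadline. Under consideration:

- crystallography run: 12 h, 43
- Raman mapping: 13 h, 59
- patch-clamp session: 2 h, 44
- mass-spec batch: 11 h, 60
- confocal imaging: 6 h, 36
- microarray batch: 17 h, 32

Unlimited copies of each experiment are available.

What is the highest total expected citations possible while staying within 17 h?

352

Taking 8×patch-clamp session: 16 h used, 352 in expected citations.
Every other selection either busts 17 h or fails to beat 352.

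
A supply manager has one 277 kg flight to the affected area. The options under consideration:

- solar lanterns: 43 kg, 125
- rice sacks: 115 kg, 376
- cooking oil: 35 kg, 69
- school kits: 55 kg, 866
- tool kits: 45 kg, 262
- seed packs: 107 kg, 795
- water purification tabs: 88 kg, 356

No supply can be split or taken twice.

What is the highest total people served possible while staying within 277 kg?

2048

Best packing: solar lanterns + school kits + tool kits + seed packs — 250 kg, 2048 total.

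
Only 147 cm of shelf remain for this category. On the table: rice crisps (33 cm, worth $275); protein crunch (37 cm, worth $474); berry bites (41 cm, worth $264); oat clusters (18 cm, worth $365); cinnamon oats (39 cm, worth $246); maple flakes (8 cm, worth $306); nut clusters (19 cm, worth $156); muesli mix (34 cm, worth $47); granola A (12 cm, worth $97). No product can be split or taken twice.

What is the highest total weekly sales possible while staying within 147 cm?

1763

By weekly sales per cm: maple flakes 38.25, oat clusters 20.28, protein crunch 12.81 lead.
Taking the top-ratio products first gives rice crisps + protein crunch + oat clusters + maple flakes + nut clusters + granola A for 1673 (127 cm).
Replace nut clusters with cinnamon oats: the trade gains 90 net, giving 1763 at 147 cm.
That's the maximum — no swap from here does better than 1763.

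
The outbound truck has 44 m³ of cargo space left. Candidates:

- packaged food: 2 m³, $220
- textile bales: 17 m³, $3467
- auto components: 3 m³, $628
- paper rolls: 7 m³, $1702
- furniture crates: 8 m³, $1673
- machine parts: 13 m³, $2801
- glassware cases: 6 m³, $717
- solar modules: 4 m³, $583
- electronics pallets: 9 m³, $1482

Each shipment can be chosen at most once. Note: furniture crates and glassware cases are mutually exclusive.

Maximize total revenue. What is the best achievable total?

9181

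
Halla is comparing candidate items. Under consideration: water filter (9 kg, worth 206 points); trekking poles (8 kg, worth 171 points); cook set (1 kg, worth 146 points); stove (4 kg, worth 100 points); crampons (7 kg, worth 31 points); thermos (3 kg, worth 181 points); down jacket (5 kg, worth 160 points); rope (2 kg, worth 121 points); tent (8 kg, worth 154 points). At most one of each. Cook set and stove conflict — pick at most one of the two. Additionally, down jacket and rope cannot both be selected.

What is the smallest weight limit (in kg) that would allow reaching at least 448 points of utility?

Minimise kg subject to total utility ≥ 448.
cook set + thermos + rope reaches 448 using 6 kg.
No combination under 6 kg hits 448.

6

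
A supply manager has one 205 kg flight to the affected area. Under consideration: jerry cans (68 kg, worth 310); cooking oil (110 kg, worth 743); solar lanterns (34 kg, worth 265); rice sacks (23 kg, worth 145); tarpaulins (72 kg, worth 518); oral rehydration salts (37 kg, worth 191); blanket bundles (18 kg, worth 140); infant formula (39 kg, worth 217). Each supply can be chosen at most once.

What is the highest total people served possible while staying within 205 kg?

Filling by ratio: solar lanterns + rice sacks + tarpaulins + blanket bundles + infant formula for 1285, with 19 kg left unused.
The 91 kg tied up in solar lanterns and blanket bundles and infant formula is better spent on cooking oil — total rises to 1406 (205 kg).
Runner-up cooking oil + tarpaulins + blanket bundles tops out at 1401.

1406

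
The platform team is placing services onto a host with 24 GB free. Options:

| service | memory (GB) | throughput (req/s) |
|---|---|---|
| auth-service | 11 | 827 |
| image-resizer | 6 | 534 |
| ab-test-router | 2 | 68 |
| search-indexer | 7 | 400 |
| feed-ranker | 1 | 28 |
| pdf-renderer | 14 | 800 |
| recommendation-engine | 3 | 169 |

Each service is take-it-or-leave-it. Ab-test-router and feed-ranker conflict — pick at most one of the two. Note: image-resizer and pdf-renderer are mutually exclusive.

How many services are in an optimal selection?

The maximum throughput within 24 GB is 1761.
For example auth-service + image-resizer + search-indexer achieves it, using 24 GB.
Any selection reaching 1761 contains exactly 3 services.

3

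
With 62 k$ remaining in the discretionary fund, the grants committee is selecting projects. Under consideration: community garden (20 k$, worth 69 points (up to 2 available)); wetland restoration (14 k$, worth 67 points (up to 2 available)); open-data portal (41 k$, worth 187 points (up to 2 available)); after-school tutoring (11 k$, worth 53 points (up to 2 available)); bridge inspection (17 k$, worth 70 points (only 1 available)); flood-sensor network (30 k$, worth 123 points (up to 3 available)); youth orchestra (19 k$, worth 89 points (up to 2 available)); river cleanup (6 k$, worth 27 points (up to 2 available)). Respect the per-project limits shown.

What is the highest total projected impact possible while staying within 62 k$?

294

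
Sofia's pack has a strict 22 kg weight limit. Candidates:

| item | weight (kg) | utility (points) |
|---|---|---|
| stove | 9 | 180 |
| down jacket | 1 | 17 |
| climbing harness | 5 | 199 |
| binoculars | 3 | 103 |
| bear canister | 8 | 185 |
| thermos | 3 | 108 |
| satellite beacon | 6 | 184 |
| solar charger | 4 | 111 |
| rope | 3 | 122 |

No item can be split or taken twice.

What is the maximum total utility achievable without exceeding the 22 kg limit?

741

Taking the top-ratio items first gives down jacket + climbing harness + binoculars + thermos + satellite beacon + rope for 733 (21 kg).
Replace binoculars with solar charger: the trade gains 8 net, giving 741 at 22 kg.
Runner-up down jacket + climbing harness + binoculars + satellite beacon + solar charger + rope tops out at 736.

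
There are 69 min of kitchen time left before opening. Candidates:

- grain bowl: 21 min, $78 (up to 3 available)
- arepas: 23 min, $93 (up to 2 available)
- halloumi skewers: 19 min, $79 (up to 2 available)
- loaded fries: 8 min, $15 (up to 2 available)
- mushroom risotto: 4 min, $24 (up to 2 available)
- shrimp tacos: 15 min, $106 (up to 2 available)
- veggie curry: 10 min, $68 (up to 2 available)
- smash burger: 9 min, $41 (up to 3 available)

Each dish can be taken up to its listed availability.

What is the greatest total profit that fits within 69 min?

Density check — shrimp tacos 7.07, veggie curry 6.80, mushroom risotto 6.00 are the best per min.
2×mushroom risotto + 2×shrimp tacos + 2×veggie curry + smash burger uses 67 of the 69 min and totals 437.

437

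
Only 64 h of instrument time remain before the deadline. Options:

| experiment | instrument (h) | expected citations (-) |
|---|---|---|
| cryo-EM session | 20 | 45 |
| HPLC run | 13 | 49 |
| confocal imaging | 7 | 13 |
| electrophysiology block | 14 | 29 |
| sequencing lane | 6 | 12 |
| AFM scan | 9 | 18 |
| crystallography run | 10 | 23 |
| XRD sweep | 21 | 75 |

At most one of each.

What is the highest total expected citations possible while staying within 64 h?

Ranking by ratio (expected citations/h): HPLC run 3.77, XRD sweep 3.57, crystallography run 2.30.
Best packing: cryo-EM session + HPLC run + crystallography run + XRD sweep — 64 h, 192 total.
The closest alternative, HPLC run + electrophysiology block + sequencing lane + crystallography run + XRD sweep, reaches only 188.

192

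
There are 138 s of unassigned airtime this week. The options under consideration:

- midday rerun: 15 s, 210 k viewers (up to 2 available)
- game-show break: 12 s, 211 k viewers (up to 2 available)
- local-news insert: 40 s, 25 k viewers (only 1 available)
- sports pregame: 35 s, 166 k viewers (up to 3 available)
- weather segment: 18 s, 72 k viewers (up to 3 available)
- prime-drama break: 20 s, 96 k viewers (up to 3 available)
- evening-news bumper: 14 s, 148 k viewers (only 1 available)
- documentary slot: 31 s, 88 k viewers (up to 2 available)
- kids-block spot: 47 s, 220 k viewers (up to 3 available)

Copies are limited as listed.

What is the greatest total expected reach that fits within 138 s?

1322

The ratio heuristic lands on 2×midday rerun + 2×game-show break + 3×prime-drama break + evening-news bumper (1278) but leaves 10 s idle.
The 60 s tied up in 3×prime-drama break is better spent on 2×sports pregame — total rises to 1322 (138 s).
Every other selection either busts 138 s or exceeds an availability limit or fails to beat 1322.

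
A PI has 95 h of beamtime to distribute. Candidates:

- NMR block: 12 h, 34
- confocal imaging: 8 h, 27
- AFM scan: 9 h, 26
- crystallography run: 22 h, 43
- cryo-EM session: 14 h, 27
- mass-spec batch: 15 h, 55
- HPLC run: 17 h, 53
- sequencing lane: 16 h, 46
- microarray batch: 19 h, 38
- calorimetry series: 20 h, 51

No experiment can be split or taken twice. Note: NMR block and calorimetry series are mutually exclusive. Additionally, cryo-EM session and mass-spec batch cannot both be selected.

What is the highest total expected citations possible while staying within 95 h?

270

Best packing: confocal imaging + mass-spec batch + HPLC run + sequencing lane + microarray batch + calorimetry series — 95 h, 270 total.
An exhaustive check of the 1024 subsets confirms 270.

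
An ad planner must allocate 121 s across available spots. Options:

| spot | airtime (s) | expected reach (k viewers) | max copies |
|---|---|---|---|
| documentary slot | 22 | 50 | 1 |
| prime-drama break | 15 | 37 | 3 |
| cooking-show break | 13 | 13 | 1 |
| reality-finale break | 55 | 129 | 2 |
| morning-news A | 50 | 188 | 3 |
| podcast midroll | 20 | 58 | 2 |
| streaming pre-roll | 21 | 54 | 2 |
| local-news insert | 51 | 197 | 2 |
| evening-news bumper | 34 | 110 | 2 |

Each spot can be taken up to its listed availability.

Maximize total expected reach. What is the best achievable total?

The ratio heuristic lands on prime-drama break + 2×local-news insert (431) but leaves 4 s idle.
Replace prime-drama break and local-news insert with morning-news A + podcast midroll: the trade gains 12 net, giving 443 at 121 s.
Every other selection either busts 121 s or exceeds an availability limit or fails to beat 443.

443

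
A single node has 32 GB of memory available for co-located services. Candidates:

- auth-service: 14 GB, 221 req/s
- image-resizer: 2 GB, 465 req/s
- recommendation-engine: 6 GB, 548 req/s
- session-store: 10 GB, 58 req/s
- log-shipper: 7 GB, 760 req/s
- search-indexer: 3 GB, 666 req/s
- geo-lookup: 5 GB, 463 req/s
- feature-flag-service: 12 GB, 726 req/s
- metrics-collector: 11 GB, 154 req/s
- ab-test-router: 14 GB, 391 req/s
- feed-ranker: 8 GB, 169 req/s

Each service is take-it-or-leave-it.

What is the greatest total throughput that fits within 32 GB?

3165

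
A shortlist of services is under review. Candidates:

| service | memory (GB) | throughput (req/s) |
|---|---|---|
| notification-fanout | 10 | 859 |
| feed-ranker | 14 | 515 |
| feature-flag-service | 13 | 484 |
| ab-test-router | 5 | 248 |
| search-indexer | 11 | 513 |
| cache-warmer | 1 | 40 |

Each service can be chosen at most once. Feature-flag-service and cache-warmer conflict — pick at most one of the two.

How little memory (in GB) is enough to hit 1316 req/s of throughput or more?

Minimise GB subject to total throughput ≥ 1316.
notification-fanout + search-indexer: 1372 throughput at 21 GB.
Any bundle with less than 21 GB falls short of 1316.

21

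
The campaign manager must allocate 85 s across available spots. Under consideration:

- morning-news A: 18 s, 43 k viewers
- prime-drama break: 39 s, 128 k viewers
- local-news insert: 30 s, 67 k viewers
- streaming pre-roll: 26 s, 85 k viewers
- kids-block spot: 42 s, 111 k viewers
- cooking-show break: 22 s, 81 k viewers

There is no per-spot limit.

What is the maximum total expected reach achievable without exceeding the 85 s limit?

290

A density-first pass picks morning-news A + 3×cooking-show break — 286 at 84 s.
The 40 s tied up in morning-news A and cooking-show break is better spent on prime-drama break — total rises to 290 (83 s).
Nothing else within 85 s beats 290.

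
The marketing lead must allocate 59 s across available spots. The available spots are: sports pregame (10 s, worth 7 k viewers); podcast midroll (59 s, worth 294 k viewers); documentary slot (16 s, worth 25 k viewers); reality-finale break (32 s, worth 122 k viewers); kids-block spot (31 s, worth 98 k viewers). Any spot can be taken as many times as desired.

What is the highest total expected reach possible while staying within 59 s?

294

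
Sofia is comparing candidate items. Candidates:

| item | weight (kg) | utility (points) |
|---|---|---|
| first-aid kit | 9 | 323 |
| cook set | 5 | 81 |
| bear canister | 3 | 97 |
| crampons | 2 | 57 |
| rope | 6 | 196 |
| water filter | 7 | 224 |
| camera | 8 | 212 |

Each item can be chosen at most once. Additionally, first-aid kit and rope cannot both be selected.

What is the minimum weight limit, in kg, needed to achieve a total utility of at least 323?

Minimise kg subject to total utility ≥ 323.
first-aid kit reaches 323 using 9 kg.
Below 9 kg the best achievable stays under 323.

9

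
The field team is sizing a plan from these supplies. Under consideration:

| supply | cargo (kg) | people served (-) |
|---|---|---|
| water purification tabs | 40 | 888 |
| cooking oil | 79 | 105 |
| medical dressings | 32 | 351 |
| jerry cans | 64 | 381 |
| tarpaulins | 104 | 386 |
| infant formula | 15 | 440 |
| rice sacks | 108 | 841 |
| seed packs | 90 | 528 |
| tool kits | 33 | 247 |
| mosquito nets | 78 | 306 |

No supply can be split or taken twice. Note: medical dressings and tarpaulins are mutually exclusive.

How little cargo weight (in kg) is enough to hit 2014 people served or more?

151

Minimise kg subject to total people served ≥ 2014.
water purification tabs + medical dressings + jerry cans + infant formula reaches 2060 using 151 kg.
Any bundle with less than 151 kg falls short of 2014.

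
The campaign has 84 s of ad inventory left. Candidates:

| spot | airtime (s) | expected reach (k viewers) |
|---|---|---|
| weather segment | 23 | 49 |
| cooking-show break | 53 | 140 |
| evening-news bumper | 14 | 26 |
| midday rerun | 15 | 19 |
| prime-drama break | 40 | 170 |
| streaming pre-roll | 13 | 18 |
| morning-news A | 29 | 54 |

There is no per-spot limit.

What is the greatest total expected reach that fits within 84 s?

The ratio ordering already packs tightly: 2×prime-drama break, 80 s, 340.
That's the maximum — no swap from here does better than 340.

340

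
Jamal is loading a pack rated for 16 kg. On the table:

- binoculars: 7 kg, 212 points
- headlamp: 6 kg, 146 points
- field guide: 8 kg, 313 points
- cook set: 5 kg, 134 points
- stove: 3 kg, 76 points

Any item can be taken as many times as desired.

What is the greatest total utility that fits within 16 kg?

Taking 2×field guide: 16 kg used, 626 in utility.

626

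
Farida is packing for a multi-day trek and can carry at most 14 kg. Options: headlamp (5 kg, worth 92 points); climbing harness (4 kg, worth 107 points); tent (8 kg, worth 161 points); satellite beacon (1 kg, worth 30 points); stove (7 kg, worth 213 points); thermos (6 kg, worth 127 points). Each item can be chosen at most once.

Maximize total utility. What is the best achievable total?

Filling by ratio: climbing harness + satellite beacon + stove for 350, with 2 kg left unused.
Dropping climbing harness frees 4 kg; slotting in thermos (6 kg) lifts the total to 370 at 14 kg.

370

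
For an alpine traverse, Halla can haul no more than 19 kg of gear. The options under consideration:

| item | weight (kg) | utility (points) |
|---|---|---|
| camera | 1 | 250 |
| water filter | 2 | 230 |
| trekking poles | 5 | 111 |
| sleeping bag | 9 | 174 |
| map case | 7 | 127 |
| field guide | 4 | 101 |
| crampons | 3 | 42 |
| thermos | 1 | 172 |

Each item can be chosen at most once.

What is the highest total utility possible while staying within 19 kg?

937

By utility per kg: camera 250.00, thermos 172.00, water filter 115.00, field guide 25.25 lead.
Taking the top-ratio items first gives camera + water filter + trekking poles + field guide + crampons + thermos for 906 (16 kg).
Replace field guide and crampons with sleeping bag: the trade gains 31 net, giving 937 at 18 kg.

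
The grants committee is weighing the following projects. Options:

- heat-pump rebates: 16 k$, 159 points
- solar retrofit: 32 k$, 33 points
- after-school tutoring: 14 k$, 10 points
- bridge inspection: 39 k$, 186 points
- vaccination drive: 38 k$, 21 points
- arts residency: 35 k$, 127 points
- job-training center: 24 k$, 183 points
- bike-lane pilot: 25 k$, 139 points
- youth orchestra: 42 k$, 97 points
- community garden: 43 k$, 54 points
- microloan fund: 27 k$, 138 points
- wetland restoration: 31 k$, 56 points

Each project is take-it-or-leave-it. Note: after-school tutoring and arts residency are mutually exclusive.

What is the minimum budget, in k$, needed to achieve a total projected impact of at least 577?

Minimise k$ subject to total projected impact ≥ 577.
heat-pump rebates + job-training center + bike-lane pilot + microloan fund reaches 619 using 92 k$.
Any bundle with less than 92 k$ falls short of 577.

92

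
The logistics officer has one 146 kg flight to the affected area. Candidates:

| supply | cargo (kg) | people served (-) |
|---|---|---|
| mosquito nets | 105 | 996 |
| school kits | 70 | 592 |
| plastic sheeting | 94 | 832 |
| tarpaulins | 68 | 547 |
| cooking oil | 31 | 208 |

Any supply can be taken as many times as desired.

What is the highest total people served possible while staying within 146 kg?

1204

Ranking by ratio (people served/kg): mosquito nets 9.49, plastic sheeting 8.85, school kits 8.46.
Mosquito nets + cooking oil uses 136 of the 146 kg and totals 1204.
No other feasible combination exceeds 1204.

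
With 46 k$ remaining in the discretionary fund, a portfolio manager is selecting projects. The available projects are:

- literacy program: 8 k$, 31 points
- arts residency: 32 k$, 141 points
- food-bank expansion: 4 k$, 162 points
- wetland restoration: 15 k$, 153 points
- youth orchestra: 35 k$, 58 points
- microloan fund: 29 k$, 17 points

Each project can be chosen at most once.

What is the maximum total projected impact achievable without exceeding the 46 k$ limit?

Density check — food-bank expansion 40.50, wetland restoration 10.20, arts residency 4.41 are the best per k$.
Taking literacy program + food-bank expansion + wetland restoration: 27 k$ used, 346 in projected impact.
The closest alternative, literacy program + arts residency + food-bank expansion, reaches only 334.

346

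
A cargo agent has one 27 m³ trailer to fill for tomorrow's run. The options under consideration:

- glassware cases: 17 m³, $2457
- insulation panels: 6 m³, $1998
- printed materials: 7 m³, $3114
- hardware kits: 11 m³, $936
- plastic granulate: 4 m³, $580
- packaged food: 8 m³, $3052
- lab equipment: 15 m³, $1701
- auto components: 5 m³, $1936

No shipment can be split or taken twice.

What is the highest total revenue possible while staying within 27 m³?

10100

The ratio ordering already packs tightly: insulation panels + printed materials + packaged food + auto components, 26 m³, 10100.
Next best is insulation panels + printed materials + plastic granulate + packaged food at 8744 (25 m³) — short by 1356.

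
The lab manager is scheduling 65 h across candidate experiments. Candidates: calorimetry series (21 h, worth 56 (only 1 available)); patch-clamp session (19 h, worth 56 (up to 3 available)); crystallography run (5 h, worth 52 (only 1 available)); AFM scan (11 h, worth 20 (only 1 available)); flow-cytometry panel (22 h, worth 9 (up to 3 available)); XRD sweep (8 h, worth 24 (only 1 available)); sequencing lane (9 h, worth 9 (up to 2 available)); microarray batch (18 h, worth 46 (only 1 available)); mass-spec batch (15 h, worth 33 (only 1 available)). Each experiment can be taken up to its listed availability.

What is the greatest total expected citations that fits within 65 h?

Greedy by ratio would take 2×patch-clamp session + crystallography run + AFM scan + XRD sweep: 62 h used, total 208.
Replace AFM scan and XRD sweep with patch-clamp session: the trade gains 12 net, giving 220 at 62 h.
The spare 3 h is too small for any remaining experiment, and no exchange beats 220.

220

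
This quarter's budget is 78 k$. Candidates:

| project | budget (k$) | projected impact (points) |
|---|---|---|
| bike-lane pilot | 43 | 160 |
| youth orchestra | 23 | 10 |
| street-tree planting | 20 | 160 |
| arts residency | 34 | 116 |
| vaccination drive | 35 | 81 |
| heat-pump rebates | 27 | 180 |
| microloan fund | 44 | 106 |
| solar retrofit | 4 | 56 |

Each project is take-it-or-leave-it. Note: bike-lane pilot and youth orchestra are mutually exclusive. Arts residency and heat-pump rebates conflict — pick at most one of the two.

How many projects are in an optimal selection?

4

Optimal total is 406.
One optimal bundle: youth orchestra + street-tree planting + heat-pump rebates + solar retrofit (74 k$).
All optima have 4 projects.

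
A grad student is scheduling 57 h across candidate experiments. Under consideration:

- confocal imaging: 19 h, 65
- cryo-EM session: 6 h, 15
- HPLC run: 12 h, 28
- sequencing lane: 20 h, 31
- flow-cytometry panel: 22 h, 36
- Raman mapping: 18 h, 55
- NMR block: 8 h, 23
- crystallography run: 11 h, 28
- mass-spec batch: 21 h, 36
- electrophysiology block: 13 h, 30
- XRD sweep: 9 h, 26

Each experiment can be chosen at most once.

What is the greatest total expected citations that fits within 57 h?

Ranking by ratio (expected citations/h): confocal imaging 3.42, Raman mapping 3.06, XRD sweep 2.89, NMR block 2.88.
The ratio heuristic lands on confocal imaging + Raman mapping + NMR block + XRD sweep (169) but leaves 3 h idle.
Replace NMR block with crystallography run: the trade gains 5 net, giving 174 at 57 h.
Next best is confocal imaging + HPLC run + Raman mapping + NMR block at 171 (57 h) — short by 3.

174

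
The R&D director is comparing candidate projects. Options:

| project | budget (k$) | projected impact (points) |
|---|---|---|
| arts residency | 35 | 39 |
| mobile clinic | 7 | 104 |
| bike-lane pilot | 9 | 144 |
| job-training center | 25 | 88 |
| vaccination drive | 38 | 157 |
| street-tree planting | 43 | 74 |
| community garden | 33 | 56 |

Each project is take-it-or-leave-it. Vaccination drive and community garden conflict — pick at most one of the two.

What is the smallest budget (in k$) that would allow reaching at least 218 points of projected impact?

16

Minimise k$ subject to total projected impact ≥ 218.
Taking mobile clinic + bike-lane pilot gives 248 (≥ 218) for 16 k$.
No combination under 16 k$ hits 218.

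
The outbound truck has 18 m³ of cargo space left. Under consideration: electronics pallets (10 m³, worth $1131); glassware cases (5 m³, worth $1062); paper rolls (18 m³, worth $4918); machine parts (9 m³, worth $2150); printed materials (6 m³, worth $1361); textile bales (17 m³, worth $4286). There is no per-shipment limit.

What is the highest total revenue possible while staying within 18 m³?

4918

By revenue per m³: paper rolls 273.22, textile bales 252.12, machine parts 238.89 lead.
The ratio ordering already packs tightly: paper rolls, 18 m³, 4918.
No other feasible combination exceeds 4918.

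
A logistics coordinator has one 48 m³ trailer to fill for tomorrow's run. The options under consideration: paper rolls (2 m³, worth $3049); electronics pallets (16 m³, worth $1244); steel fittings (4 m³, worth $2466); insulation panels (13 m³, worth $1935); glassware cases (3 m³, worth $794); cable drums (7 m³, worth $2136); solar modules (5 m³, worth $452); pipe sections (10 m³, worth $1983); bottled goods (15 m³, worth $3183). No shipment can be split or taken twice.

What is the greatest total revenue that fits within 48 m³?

By revenue per m³: paper rolls 1524.50, steel fittings 616.50, cable drums 305.14, glassware cases 264.67 lead.
Best packing: paper rolls + steel fittings + glassware cases + cable drums + solar modules + pipe sections + bottled goods — 46 m³, 14063 total.

14063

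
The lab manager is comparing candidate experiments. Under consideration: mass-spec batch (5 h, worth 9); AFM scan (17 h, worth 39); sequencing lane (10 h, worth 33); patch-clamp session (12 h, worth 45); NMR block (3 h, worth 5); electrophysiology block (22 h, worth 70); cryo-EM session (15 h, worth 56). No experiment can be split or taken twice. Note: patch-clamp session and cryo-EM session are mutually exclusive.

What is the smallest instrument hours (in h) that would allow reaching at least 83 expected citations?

Look for the lowest-instrument combination reaching 83.
sequencing lane + patch-clamp session + NMR block: 83 expected citations at 25 h.
No combination under 25 h hits 83.

25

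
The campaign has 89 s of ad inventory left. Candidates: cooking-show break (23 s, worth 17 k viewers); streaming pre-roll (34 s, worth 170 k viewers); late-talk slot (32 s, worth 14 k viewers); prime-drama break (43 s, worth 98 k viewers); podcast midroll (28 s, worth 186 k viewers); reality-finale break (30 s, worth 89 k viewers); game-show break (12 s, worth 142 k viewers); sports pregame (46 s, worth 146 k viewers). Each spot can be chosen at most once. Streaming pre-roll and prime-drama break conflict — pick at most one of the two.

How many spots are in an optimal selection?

Optimal total is 498.
One optimal bundle: streaming pre-roll + podcast midroll + game-show break (74 s).
Any selection reaching 498 contains exactly 3 spots.

3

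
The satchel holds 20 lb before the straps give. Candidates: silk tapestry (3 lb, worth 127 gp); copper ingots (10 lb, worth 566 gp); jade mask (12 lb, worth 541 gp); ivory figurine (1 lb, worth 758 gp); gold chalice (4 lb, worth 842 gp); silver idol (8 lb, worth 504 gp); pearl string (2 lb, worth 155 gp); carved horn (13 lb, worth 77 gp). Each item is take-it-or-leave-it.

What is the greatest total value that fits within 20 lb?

Density check — ivory figurine 758.00, gold chalice 210.50, pearl string 77.50 are the best per lb.
Greedy by ratio would take silk tapestry + ivory figurine + gold chalice + silver idol + pearl string: 18 lb used, total 2386.
Dropping silver idol frees 8 lb; slotting in copper ingots (10 lb) lifts the total to 2448 at 20 lb.
An exhaustive check of the 256 subsets confirms 2448.

2448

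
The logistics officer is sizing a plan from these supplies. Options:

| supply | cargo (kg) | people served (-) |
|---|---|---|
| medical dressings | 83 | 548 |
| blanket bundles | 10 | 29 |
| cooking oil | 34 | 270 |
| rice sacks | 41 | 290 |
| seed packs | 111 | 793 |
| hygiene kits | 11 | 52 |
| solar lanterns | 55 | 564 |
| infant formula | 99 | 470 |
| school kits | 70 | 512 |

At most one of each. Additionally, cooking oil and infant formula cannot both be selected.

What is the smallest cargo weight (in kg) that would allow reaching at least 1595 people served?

200

Need the lightest bundle worth ≥ 1595.
cooking oil + seed packs + solar lanterns: 1627 people served at 200 kg.
Any bundle with less than 200 kg falls short of 1595.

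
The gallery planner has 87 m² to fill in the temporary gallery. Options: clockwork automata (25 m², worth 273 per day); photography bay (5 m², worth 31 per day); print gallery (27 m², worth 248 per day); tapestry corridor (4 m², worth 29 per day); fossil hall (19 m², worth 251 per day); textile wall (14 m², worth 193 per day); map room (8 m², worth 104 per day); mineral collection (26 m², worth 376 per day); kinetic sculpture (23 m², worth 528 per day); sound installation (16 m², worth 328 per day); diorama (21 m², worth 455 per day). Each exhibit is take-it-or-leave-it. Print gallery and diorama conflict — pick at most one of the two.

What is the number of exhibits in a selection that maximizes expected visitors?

4

Optimal total is 1687.
One optimal bundle: mineral collection + kinetic sculpture + sound installation + diorama (86 m²).
Any selection reaching 1687 contains exactly 4 exhibits.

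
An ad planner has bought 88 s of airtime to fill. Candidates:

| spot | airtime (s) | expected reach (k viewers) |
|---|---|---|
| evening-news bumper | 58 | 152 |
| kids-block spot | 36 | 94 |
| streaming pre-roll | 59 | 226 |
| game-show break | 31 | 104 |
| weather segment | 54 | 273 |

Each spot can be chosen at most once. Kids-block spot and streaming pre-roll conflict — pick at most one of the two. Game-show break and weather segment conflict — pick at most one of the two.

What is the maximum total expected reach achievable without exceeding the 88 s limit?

273

Density check — weather segment 5.06, streaming pre-roll 3.83, game-show break 3.35 are the best per s.
Weather segment uses 54 of the 88 s and totals 273.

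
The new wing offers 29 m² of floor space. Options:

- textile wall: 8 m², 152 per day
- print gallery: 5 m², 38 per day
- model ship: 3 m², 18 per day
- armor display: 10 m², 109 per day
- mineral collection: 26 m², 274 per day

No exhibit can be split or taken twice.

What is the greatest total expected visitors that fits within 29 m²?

317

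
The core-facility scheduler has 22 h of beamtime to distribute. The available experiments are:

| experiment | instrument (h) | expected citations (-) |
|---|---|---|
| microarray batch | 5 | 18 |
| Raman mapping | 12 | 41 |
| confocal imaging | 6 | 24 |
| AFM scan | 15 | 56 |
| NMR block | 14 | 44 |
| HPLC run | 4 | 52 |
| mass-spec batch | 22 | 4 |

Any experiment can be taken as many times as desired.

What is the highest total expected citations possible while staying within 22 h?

260

Best packing: 5×HPLC run — 20 h, 260 total.
Every other selection either busts 22 h or fails to beat 260.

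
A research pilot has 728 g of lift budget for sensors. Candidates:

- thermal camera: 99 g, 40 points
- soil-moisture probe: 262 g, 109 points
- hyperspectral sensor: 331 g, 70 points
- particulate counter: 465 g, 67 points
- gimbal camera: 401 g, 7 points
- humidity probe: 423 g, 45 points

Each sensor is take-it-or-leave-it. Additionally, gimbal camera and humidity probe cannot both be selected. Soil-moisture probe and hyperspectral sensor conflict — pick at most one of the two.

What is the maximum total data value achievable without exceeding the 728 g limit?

176

Soil-moisture probe + particulate counter uses 727 of the 728 g and totals 176.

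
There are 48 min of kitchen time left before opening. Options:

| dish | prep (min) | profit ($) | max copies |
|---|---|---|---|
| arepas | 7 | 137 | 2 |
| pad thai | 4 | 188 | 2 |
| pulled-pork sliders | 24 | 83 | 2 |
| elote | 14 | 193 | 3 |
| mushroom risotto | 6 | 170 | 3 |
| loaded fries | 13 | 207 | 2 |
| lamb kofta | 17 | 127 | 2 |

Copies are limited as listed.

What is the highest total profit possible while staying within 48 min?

Density check — pad thai 47.00, mushroom risotto 28.33, arepas 19.57 are the best per min.
A density-first pass picks 2×arepas + 2×pad thai + 3×mushroom risotto — 1160 at 40 min.
Replace arepas with loaded fries: the trade gains 70 net, giving 1230 at 46 min.
The spare 2 min is too small for any remaining dish, and no exchange beats 1230.

1230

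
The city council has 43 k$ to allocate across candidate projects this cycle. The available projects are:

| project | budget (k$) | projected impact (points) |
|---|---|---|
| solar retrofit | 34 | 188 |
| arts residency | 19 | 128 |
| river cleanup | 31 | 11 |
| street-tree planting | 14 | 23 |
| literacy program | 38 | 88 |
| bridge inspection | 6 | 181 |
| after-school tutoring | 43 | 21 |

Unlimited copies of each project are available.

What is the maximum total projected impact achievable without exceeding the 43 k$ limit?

Taking 7×bridge inspection: 42 k$ used, 1267 in projected impact.

1267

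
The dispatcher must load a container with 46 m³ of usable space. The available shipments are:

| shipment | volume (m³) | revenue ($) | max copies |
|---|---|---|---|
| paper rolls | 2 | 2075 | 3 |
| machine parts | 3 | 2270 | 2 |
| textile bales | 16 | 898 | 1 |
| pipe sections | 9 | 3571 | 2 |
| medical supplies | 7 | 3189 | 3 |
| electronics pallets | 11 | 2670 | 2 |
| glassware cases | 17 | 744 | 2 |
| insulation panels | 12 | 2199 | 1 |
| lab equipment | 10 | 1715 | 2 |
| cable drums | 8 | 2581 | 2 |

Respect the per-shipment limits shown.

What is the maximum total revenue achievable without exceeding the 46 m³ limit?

24285

Taking the top-ratio shipments first gives 3×paper rolls + 2×machine parts + pipe sections + 3×medical supplies for 23903 (42 m³).
The 7 m³ tied up in medical supplies is better spent on pipe sections — total rises to 24285 (44 m³).
The spare 2 m³ is too small for any remaining shipment, and no exchange beats 24285.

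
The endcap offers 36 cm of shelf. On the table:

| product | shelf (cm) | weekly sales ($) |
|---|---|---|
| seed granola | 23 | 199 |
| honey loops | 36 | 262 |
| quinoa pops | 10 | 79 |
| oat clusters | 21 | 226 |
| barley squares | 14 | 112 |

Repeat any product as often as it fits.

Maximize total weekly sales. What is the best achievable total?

338

Taking oat clusters + barley squares: 35 cm used, 338 in weekly sales.
The spare 1 cm is too small for any remaining product, and no exchange beats 338.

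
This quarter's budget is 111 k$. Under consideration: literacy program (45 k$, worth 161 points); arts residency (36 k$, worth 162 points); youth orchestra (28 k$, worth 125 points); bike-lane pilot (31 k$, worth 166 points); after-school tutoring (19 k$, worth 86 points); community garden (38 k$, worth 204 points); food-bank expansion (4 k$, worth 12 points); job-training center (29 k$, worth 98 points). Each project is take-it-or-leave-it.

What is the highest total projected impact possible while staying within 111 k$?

544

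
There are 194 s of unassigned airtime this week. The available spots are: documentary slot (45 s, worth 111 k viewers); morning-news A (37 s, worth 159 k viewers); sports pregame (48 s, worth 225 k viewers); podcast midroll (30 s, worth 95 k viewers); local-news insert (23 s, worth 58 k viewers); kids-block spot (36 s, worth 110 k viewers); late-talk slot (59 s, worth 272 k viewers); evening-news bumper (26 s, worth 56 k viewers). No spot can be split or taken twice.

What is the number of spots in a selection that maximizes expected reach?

5

Best achievable expected reach is 770.
One optimal bundle: morning-news A + sports pregame + local-news insert + late-talk slot + evening-news bumper (193 s).
All optima have 5 spots.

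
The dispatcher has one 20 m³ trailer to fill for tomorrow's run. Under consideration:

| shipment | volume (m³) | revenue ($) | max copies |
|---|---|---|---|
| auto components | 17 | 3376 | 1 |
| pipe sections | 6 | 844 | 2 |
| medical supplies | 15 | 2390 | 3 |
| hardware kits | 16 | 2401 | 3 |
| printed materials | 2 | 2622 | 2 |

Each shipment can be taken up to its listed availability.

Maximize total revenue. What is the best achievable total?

7645

Greedy by ratio would take medical supplies + 2×printed materials: 19 m³ used, total 7634.
Replace medical supplies with hardware kits: the trade gains 11 net, giving 7645 at 20 m³.
Nothing else within 20 m³ beats 7645.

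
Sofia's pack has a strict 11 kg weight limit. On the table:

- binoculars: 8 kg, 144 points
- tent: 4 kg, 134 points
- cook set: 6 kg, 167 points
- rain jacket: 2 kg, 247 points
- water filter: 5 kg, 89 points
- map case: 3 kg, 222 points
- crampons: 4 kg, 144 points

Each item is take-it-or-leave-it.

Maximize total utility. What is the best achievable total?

636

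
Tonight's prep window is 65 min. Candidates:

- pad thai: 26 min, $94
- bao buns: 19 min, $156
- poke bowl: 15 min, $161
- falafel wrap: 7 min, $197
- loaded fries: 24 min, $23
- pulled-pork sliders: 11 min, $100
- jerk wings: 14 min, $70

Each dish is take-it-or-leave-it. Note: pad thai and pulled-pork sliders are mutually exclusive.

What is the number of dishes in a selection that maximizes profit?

Optimal total is 614.
bao buns + poke bowl + falafel wrap + pulled-pork sliders hits 614 at 52 min.
All optima have 4 dishes.

4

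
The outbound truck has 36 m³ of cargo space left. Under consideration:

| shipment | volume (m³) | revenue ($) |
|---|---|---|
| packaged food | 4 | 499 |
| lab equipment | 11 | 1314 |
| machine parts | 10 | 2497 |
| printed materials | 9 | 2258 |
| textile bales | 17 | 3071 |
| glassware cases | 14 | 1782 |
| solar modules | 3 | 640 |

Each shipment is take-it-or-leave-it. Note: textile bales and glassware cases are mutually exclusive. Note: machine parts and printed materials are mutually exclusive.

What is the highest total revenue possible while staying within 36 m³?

6707

By revenue per m³: printed materials 250.89, machine parts 249.70, solar modules 213.33 lead.
Packaged food + machine parts + textile bales + solar modules uses 34 of the 36 m³ and totals 6707.
Every other selection either busts 36 m³ or breaks a pairing rule or fails to beat 6707.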